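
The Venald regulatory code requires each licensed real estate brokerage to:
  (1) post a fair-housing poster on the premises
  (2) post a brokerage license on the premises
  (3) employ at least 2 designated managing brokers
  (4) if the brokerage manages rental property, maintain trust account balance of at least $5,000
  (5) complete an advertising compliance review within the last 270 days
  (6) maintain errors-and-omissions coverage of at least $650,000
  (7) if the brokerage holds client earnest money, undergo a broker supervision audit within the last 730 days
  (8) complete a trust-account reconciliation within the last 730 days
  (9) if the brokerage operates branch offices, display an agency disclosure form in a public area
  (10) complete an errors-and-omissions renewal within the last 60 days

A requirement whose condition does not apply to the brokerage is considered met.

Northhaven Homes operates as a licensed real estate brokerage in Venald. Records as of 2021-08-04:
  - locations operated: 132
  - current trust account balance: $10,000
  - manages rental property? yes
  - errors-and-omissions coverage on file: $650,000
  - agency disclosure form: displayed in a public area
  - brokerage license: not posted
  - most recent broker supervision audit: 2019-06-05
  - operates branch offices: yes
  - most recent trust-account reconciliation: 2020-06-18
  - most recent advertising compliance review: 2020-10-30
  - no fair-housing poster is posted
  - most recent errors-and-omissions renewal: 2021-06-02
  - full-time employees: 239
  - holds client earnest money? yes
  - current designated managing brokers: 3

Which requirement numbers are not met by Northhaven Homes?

1, 2, 5, 7, 10

1. fair-housing poster absent → not met
2. brokerage license absent → not met
3. designated managing brokers 3 ≥ 2 → met
4. condition 'manages rental property' holds; trust account balance $10,000 ≥ $5,000 → met
5. advertising compliance review 278 days ago vs limit 270 → not met
6. errors-and-omissions coverage $650,000 ≥ $650,000 → met
7. condition 'holds client earnest money' holds; broker supervision audit 791 days ago vs limit 730 → not met
8. trust-account reconciliation 412 days ago vs limit 730 → met
9. condition 'operates branch offices' holds; agency disclosure form present → met
10. errors-and-omissions renewal 63 days ago vs limit 60 → not met
Not met: 1, 2, 5, 7, 10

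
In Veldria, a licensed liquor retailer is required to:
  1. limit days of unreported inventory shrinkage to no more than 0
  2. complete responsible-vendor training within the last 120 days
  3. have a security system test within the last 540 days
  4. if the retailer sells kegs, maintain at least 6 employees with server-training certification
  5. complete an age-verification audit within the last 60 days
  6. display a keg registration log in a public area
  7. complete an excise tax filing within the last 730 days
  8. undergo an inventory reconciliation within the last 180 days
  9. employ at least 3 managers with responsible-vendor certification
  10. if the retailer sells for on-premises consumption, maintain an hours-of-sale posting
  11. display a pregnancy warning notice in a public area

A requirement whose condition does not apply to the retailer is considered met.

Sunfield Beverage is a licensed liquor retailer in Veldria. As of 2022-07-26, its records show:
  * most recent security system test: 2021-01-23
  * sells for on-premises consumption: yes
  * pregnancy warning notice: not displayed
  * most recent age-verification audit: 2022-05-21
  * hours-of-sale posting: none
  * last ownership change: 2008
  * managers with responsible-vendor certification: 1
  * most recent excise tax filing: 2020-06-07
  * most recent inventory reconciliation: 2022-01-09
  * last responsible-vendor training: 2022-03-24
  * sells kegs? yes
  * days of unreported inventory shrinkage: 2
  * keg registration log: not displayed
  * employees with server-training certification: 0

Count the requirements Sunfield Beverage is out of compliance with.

11

1. days of unreported inventory shrinkage 2 > 0 → not met
2. responsible-vendor training 124 days ago vs limit 120 → not met
3. security system test 549 days ago vs limit 540 → not met
4. condition 'sells kegs' holds; employees with server-training certification 0 < 6 → not met
5. age-verification audit 66 days ago vs limit 60 → not met
6. keg registration log absent → not met
7. excise tax filing 779 days ago vs limit 730 → not met
8. inventory reconciliation 198 days ago vs limit 180 → not met
9. managers with responsible-vendor certification 1 < 3 → not met
10. condition 'sells for on-premises consumption' holds; hours-of-sale posting absent → not met
11. pregnancy warning notice absent → not met
Not met: 11 of 11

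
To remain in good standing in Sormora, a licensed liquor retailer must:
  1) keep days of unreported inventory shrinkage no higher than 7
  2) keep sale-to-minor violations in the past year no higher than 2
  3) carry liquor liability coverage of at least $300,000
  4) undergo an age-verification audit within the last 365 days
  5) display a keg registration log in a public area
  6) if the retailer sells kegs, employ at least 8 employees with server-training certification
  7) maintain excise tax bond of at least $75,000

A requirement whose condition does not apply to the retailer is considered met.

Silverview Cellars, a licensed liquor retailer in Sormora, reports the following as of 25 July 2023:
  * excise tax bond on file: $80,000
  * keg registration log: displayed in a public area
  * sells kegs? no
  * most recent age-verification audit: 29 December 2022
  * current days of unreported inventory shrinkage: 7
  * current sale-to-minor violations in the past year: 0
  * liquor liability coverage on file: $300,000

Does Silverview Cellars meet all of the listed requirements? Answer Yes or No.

Yes

1. days of unreported inventory shrinkage 7 ≤ 7 → met
2. sale-to-minor violations in the past year 0 ≤ 2 → met
3. liquor liability coverage $300,000 ≥ $300,000 → met
4. age-verification audit 208 days ago vs limit 365 → met
5. keg registration log present → met
6. condition 'sells kegs' does not hold → requirement n/a → met
7. excise tax bond $80,000 ≥ $75,000 → met
All met.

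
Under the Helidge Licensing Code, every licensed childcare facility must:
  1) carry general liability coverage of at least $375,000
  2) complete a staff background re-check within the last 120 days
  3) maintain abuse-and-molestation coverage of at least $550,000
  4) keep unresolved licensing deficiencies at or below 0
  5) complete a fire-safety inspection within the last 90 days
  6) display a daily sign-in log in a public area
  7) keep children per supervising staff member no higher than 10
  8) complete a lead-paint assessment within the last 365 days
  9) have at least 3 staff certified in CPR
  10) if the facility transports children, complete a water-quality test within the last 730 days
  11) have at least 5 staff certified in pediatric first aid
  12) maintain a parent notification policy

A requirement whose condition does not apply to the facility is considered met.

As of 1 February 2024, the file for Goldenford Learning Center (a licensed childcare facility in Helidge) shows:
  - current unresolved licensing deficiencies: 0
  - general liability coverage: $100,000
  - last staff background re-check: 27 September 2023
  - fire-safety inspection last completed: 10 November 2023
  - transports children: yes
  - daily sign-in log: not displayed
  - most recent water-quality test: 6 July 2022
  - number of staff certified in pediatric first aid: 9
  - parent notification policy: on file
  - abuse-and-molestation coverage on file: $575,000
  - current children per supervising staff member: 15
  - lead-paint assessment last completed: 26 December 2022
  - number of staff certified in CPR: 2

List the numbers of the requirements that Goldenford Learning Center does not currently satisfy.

1, 2, 6, 7, 8, 9

1. general liability coverage $100,000 < $375,000 → not met
2. staff background re-check 127 days ago vs limit 120 → not met
3. abuse-and-molestation coverage $575,000 ≥ $550,000 → met
4. unresolved licensing deficiencies 0 ≤ 0 → met
5. fire-safety inspection 83 days ago vs limit 90 → met
6. daily sign-in log absent → not met
7. children per supervising staff member 15 > 10 → not met
8. lead-paint assessment 402 days ago vs limit 365 → not met
9. staff certified in CPR 2 < 3 → not met
10. condition 'transports children' holds; water-quality test 575 days ago vs limit 730 → met
11. staff certified in pediatric first aid 9 ≥ 5 → met
12. parent notification policy present → met
Not met: 1, 2, 6, 7, 8, 9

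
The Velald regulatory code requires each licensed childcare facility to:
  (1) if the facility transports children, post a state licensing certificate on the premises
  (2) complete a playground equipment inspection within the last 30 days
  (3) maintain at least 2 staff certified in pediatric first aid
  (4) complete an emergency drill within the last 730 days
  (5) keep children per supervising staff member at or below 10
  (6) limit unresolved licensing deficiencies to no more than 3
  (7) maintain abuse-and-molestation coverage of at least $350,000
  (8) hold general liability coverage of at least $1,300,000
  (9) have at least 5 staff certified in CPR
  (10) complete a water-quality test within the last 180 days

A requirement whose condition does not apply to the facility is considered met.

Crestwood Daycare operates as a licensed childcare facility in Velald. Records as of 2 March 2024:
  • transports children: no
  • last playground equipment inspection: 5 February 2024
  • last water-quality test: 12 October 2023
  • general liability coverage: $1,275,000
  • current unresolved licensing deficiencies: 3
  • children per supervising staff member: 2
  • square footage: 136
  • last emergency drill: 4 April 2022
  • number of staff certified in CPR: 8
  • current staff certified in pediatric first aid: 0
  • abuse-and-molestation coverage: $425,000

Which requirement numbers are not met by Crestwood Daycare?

3, 8

1. condition 'transports children' does not hold → requirement n/a → met
2. playground equipment inspection 26 days ago vs limit 30 → met
3. staff certified in pediatric first aid 0 < 2 → not met
4. emergency drill 698 days ago vs limit 730 → met
5. children per supervising staff member 2 ≤ 10 → met
6. unresolved licensing deficiencies 3 ≤ 3 → met
7. abuse-and-molestation coverage $425,000 ≥ $350,000 → met
8. general liability coverage $1,275,000 < $1,300,000 → not met
9. staff certified in CPR 8 ≥ 5 → met
10. water-quality test 142 days ago vs limit 180 → met
Not met: 3, 8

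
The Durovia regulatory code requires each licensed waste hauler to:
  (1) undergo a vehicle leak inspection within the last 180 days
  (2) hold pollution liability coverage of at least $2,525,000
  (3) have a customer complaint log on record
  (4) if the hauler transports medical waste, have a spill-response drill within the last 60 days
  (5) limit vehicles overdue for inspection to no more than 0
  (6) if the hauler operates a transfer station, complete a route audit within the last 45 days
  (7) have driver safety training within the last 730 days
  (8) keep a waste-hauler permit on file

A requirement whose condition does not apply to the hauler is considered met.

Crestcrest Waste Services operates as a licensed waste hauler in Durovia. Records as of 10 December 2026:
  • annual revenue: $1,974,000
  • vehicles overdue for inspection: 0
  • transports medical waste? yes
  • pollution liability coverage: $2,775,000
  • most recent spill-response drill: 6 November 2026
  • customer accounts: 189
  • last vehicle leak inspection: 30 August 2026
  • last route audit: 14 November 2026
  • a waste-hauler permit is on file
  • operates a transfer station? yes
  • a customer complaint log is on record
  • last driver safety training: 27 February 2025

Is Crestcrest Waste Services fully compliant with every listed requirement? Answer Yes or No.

1. vehicle leak inspection 102 days ago vs limit 180 → met
2. pollution liability coverage $2,775,000 ≥ $2,525,000 → met
3. customer complaint log present → met
4. condition 'transports medical waste' holds; spill-response drill 34 days ago vs limit 60 → met
5. vehicles overdue for inspection 0 ≤ 0 → met
6. condition 'operates a transfer station' holds; route audit 26 days ago vs limit 45 → met
7. driver safety training 651 days ago vs limit 730 → met
8. waste-hauler permit present → met
All met.

Yes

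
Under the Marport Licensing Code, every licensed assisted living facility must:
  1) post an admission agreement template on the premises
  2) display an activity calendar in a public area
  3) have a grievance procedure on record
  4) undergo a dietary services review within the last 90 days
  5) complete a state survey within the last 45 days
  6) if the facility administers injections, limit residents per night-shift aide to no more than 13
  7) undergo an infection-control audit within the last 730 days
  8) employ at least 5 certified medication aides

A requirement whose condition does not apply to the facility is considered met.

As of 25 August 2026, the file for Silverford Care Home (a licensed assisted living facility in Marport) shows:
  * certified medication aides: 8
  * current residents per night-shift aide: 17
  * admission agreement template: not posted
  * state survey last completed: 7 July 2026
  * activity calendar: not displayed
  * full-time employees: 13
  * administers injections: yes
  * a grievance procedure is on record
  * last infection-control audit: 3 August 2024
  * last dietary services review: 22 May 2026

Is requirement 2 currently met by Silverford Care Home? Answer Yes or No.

No

2. activity calendar absent → not met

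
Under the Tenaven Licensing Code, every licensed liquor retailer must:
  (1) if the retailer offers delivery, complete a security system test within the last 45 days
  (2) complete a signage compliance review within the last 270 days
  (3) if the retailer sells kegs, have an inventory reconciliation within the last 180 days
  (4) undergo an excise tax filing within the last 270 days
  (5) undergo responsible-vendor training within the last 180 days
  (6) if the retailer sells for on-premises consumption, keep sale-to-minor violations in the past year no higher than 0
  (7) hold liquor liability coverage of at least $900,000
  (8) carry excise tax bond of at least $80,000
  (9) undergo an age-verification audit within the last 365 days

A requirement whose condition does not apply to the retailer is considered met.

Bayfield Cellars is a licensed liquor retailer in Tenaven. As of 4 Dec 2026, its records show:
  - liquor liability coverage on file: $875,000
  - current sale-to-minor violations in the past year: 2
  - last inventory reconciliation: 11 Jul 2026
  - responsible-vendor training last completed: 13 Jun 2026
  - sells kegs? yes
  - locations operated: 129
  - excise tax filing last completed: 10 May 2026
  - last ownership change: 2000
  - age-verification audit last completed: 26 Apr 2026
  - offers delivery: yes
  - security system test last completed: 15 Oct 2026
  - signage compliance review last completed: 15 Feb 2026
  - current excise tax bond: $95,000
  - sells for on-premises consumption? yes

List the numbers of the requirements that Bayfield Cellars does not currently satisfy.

1. condition 'offers delivery' holds; security system test 50 days ago vs limit 45 → not met
2. signage compliance review 292 days ago vs limit 270 → not met
3. condition 'sells kegs' holds; inventory reconciliation 146 days ago vs limit 180 → met
4. excise tax filing 208 days ago vs limit 270 → met
5. responsible-vendor training 174 days ago vs limit 180 → met
6. condition 'sells for on-premises consumption' holds; sale-to-minor violations in the past year 2 > 0 → not met
7. liquor liability coverage $875,000 < $900,000 → not met
8. excise tax bond $95,000 ≥ $80,000 → met
9. age-verification audit 222 days ago vs limit 365 → met
Not met: 1, 2, 6, 7

1, 2, 6, 7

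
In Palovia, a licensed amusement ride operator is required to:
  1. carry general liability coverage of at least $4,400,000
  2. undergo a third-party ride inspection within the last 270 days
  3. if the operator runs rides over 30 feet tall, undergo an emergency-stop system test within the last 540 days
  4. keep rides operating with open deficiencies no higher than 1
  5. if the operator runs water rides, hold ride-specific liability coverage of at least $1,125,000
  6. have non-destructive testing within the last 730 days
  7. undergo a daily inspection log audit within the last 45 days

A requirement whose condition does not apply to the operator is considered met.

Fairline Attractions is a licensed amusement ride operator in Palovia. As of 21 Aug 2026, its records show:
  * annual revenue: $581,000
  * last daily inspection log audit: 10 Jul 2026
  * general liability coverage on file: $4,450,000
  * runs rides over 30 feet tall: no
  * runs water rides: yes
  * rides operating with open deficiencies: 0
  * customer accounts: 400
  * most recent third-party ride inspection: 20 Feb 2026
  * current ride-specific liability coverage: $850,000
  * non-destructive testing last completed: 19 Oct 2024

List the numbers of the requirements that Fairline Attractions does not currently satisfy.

5

1. general liability coverage $4,450,000 ≥ $4,400,000 → met
2. third-party ride inspection 182 days ago vs limit 270 → met
3. condition 'runs rides over 30 feet tall' does not hold → requirement n/a → met
4. rides operating with open deficiencies 0 ≤ 1 → met
5. condition 'runs water rides' holds; ride-specific liability coverage $850,000 < $1,125,000 → not met
6. non-destructive testing 671 days ago vs limit 730 → met
7. daily inspection log audit 42 days ago vs limit 45 → met
Not met: 5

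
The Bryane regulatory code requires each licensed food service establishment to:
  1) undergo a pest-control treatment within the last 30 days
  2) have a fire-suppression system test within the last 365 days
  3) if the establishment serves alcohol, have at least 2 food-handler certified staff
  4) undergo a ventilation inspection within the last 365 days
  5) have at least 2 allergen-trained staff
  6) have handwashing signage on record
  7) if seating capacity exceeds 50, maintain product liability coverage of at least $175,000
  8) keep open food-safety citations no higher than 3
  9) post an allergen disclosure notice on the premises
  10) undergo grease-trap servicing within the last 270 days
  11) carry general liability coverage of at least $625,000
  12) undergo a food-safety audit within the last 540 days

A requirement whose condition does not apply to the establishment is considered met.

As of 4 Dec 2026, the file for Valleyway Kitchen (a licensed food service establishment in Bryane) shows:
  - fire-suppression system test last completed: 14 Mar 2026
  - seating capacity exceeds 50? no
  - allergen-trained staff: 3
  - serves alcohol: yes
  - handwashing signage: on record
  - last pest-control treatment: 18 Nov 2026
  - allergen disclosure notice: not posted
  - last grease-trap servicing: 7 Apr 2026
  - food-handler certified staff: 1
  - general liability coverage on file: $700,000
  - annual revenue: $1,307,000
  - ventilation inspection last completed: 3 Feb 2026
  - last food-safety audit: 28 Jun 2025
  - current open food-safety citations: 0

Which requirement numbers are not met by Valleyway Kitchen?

3, 9

1. pest-control treatment 16 days ago vs limit 30 → met
2. fire-suppression system test 265 days ago vs limit 365 → met
3. condition 'serves alcohol' holds; food-handler certified staff 1 < 2 → not met
4. ventilation inspection 304 days ago vs limit 365 → met
5. allergen-trained staff 3 ≥ 2 → met
6. handwashing signage present → met
7. condition 'seating capacity exceeds 50' does not hold → requirement n/a → met
8. open food-safety citations 0 ≤ 3 → met
9. allergen disclosure notice absent → not met
10. grease-trap servicing 241 days ago vs limit 270 → met
11. general liability coverage $700,000 ≥ $625,000 → met
12. food-safety audit 524 days ago vs limit 540 → met
Not met: 3, 9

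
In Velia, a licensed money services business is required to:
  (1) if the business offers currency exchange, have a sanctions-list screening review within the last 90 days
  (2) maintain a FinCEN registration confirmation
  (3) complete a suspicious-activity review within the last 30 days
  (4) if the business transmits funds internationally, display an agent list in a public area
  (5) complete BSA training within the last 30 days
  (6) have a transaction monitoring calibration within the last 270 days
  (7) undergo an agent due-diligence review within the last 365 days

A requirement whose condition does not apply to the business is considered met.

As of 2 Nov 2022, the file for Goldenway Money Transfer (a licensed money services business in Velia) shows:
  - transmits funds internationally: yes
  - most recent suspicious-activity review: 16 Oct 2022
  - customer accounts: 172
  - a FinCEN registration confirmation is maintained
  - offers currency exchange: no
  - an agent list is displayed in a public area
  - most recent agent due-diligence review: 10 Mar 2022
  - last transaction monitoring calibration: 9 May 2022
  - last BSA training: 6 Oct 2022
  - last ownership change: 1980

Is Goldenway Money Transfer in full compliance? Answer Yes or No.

1. condition 'offers currency exchange' does not hold → requirement n/a → met
2. FinCEN registration confirmation present → met
3. suspicious-activity review 17 days ago vs limit 30 → met
4. condition 'transmits funds internationally' holds; agent list present → met
5. BSA training 27 days ago vs limit 30 → met
6. transaction monitoring calibration 177 days ago vs limit 270 → met
7. agent due-diligence review 237 days ago vs limit 365 → met
All met.

Yes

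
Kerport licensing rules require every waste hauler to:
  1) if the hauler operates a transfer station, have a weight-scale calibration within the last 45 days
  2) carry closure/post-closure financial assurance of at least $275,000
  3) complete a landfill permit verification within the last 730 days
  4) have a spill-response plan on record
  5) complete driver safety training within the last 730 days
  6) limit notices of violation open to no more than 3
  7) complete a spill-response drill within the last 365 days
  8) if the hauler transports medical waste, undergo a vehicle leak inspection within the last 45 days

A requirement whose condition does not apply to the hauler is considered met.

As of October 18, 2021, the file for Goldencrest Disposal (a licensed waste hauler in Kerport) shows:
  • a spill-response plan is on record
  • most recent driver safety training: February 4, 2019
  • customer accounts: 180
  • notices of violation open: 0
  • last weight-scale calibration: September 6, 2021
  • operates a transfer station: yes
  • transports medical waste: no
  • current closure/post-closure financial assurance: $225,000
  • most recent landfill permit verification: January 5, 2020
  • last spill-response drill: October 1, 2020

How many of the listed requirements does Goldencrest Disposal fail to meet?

1. condition 'operates a transfer station' holds; weight-scale calibration 42 days ago vs limit 45 → met
2. closure/post-closure financial assurance $225,000 < $275,000 → not met
3. landfill permit verification 652 days ago vs limit 730 → met
4. spill-response plan present → met
5. driver safety training 987 days ago vs limit 730 → not met
6. notices of violation open 0 ≤ 3 → met
7. spill-response drill 382 days ago vs limit 365 → not met
8. condition 'transports medical waste' does not hold → requirement n/a → met
Not met: 3 of 8

3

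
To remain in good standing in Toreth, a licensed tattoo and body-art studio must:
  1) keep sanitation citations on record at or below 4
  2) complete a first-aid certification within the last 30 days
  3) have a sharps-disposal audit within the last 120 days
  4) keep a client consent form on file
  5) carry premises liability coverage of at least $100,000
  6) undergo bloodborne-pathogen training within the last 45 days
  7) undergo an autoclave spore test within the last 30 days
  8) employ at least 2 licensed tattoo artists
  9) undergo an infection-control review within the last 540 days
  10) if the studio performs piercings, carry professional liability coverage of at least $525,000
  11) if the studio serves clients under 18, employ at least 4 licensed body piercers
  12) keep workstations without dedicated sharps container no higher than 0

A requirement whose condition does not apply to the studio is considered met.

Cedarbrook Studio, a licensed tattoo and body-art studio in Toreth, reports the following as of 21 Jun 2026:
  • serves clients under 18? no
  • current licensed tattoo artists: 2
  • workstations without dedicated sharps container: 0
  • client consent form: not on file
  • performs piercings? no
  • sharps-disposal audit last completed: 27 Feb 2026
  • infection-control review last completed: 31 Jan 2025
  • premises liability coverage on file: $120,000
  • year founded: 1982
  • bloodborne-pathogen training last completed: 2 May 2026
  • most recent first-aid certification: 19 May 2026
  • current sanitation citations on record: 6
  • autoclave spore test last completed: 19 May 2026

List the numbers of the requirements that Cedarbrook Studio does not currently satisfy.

1, 2, 4, 6, 7

1. sanitation citations on record 6 > 4 → not met
2. first-aid certification 33 days ago vs limit 30 → not met
3. sharps-disposal audit 114 days ago vs limit 120 → met
4. client consent form absent → not met
5. premises liability coverage $120,000 ≥ $100,000 → met
6. bloodborne-pathogen training 50 days ago vs limit 45 → not met
7. autoclave spore test 33 days ago vs limit 30 → not met
8. licensed tattoo artists 2 ≥ 2 → met
9. infection-control review 506 days ago vs limit 540 → met
10. condition 'performs piercings' does not hold → requirement n/a → met
11. condition 'serves clients under 18' does not hold → requirement n/a → met
12. workstations without dedicated sharps container 0 ≤ 0 → met
Not met: 1, 2, 4, 6, 7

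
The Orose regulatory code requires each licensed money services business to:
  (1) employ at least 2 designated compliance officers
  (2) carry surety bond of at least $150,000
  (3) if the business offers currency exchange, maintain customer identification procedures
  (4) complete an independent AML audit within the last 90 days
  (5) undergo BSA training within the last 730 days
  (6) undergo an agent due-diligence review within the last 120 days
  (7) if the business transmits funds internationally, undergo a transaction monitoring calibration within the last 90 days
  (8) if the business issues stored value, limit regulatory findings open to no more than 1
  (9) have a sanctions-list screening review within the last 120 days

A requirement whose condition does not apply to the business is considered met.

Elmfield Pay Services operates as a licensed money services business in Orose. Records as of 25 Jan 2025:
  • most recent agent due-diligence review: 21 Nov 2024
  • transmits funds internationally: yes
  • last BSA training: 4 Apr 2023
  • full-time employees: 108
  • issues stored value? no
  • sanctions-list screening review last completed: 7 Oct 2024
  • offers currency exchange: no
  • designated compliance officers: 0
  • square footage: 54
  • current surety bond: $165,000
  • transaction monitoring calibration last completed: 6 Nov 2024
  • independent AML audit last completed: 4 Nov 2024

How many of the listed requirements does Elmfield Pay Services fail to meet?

1

1. designated compliance officers 0 < 2 → not met
2. surety bond $165,000 ≥ $150,000 → met
3. condition 'offers currency exchange' does not hold → requirement n/a → met
4. independent AML audit 82 days ago vs limit 90 → met
5. BSA training 662 days ago vs limit 730 → met
6. agent due-diligence review 65 days ago vs limit 120 → met
7. condition 'transmits funds internationally' holds; transaction monitoring calibration 80 days ago vs limit 90 → met
8. condition 'issues stored value' does not hold → requirement n/a → met
9. sanctions-list screening review 110 days ago vs limit 120 → met
Not met: 1 of 9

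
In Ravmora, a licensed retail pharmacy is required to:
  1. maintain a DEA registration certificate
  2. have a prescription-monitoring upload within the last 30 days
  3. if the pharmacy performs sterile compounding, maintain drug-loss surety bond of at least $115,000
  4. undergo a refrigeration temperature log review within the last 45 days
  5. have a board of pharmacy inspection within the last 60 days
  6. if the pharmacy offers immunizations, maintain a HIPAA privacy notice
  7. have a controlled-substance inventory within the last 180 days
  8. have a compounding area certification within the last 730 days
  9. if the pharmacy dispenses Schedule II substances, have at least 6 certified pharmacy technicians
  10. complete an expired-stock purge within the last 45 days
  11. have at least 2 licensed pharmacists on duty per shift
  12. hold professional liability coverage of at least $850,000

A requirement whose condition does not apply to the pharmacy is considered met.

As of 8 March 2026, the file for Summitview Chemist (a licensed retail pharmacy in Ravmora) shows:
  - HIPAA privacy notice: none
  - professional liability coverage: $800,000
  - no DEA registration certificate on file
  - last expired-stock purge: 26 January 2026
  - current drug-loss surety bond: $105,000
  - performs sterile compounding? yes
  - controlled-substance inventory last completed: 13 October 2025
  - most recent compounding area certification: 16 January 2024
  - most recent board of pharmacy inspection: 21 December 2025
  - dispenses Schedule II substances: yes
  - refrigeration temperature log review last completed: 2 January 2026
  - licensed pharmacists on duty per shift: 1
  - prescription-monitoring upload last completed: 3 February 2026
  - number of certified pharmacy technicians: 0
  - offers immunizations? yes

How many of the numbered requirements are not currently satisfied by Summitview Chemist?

10

1. DEA registration certificate absent → not met
2. prescription-monitoring upload 33 days ago vs limit 30 → not met
3. condition 'performs sterile compounding' holds; drug-loss surety bond $105,000 < $115,000 → not met
4. refrigeration temperature log review 65 days ago vs limit 45 → not met
5. board of pharmacy inspection 77 days ago vs limit 60 → not met
6. condition 'offers immunizations' holds; HIPAA privacy notice absent → not met
7. controlled-substance inventory 146 days ago vs limit 180 → met
8. compounding area certification 782 days ago vs limit 730 → not met
9. condition 'dispenses Schedule II substances' holds; certified pharmacy technicians 0 < 6 → not met
10. expired-stock purge 41 days ago vs limit 45 → met
11. licensed pharmacists on duty per shift 1 < 2 → not met
12. professional liability coverage $800,000 < $850,000 → not met
Not met: 10 of 12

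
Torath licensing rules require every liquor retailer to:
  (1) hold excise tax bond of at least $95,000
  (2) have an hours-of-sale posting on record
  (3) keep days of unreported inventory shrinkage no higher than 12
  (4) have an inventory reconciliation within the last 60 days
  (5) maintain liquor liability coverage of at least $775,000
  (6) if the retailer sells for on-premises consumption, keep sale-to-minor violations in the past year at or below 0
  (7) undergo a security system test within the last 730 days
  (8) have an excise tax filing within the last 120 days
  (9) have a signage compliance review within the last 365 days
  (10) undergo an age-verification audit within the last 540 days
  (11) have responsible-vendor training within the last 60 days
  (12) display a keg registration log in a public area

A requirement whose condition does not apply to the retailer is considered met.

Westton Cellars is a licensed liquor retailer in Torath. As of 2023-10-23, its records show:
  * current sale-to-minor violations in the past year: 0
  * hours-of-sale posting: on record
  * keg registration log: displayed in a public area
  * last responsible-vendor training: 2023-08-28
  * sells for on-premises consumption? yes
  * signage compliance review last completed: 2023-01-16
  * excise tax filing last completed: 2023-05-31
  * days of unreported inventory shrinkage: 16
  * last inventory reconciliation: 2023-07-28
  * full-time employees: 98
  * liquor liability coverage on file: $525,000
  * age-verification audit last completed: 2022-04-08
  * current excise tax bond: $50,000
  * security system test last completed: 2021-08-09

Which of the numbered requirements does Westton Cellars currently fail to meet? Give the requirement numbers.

1, 3, 4, 5, 7, 8, 10

1. excise tax bond $50,000 < $95,000 → not met
2. hours-of-sale posting present → met
3. days of unreported inventory shrinkage 16 > 12 → not met
4. inventory reconciliation 87 days ago vs limit 60 → not met
5. liquor liability coverage $525,000 < $775,000 → not met
6. condition 'sells for on-premises consumption' holds; sale-to-minor violations in the past year 0 ≤ 0 → met
7. security system test 805 days ago vs limit 730 → not met
8. excise tax filing 145 days ago vs limit 120 → not met
9. signage compliance review 280 days ago vs limit 365 → met
10. age-verification audit 563 days ago vs limit 540 → not met
11. responsible-vendor training 56 days ago vs limit 60 → met
12. keg registration log present → met
Not met: 1, 3, 4, 5, 7, 8, 10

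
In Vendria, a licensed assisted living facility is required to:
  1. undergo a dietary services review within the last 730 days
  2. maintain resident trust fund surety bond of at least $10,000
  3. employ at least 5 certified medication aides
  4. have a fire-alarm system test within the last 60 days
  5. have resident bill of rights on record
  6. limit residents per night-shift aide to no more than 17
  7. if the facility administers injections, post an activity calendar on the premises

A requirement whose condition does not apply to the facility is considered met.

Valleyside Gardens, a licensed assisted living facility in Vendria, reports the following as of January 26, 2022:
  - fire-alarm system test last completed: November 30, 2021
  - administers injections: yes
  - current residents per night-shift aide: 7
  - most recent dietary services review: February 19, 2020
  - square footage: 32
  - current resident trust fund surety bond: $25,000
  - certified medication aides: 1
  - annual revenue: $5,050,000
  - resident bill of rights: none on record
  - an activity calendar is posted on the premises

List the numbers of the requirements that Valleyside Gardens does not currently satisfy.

1. dietary services review 707 days ago vs limit 730 → met
2. resident trust fund surety bond $25,000 ≥ $10,000 → met
3. certified medication aides 1 < 5 → not met
4. fire-alarm system test 57 days ago vs limit 60 → met
5. resident bill of rights absent → not met
6. residents per night-shift aide 7 ≤ 17 → met
7. condition 'administers injections' holds; activity calendar present → met
Not met: 3, 5

3, 5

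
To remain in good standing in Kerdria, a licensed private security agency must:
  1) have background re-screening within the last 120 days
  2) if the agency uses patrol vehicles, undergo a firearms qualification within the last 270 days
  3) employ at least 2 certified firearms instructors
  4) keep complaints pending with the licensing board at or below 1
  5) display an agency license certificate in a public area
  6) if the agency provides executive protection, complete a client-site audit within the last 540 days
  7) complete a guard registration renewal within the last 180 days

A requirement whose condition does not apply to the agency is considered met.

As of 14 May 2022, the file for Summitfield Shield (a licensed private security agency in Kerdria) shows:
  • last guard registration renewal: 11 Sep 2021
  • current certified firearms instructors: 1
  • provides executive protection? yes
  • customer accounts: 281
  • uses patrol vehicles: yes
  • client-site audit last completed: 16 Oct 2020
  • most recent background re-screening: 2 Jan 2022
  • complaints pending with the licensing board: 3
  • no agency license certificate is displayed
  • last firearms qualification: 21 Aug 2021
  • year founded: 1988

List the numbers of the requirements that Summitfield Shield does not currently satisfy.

1. background re-screening 132 days ago vs limit 120 → not met
2. condition 'uses patrol vehicles' holds; firearms qualification 266 days ago vs limit 270 → met
3. certified firearms instructors 1 < 2 → not met
4. complaints pending with the licensing board 3 > 1 → not met
5. agency license certificate absent → not met
6. condition 'provides executive protection' holds; client-site audit 575 days ago vs limit 540 → not met
7. guard registration renewal 245 days ago vs limit 180 → not met
Not met: 1, 3, 4, 5, 6, 7

1, 3, 4, 5, 6, 7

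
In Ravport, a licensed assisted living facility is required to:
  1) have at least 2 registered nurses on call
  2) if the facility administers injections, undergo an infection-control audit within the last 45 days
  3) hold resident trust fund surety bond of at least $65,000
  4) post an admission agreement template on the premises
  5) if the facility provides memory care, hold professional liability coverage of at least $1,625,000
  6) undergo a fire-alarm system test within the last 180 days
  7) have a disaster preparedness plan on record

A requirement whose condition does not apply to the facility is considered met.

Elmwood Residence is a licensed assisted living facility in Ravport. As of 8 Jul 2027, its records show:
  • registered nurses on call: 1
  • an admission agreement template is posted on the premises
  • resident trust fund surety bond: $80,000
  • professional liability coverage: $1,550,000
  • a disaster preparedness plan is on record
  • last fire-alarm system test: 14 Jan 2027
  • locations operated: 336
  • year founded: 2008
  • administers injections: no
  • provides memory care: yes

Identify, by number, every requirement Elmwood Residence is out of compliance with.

1. registered nurses on call 1 < 2 → not met
2. condition 'administers injections' does not hold → requirement n/a → met
3. resident trust fund surety bond $80,000 ≥ $65,000 → met
4. admission agreement template present → met
5. condition 'provides memory care' holds; professional liability coverage $1,550,000 < $1,625,000 → not met
6. fire-alarm system test 175 days ago vs limit 180 → met
7. disaster preparedness plan present → met
Not met: 1, 5

1, 5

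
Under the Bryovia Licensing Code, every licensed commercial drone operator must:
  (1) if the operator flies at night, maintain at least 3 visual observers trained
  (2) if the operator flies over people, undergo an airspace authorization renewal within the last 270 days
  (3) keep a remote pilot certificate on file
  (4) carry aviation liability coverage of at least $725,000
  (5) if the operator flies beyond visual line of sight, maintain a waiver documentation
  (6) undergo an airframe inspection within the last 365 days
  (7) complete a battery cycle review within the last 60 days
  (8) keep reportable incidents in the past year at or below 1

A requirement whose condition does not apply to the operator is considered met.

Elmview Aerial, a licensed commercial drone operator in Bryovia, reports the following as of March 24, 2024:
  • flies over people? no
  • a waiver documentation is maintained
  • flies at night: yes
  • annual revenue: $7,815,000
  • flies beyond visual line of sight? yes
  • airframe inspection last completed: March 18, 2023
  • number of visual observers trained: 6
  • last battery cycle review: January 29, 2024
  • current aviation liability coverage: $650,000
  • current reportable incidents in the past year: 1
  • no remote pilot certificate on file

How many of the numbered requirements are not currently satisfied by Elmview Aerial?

3

1. condition 'flies at night' holds; visual observers trained 6 ≥ 3 → met
2. condition 'flies over people' does not hold → requirement n/a → met
3. remote pilot certificate absent → not met
4. aviation liability coverage $650,000 < $725,000 → not met
5. condition 'flies beyond visual line of sight' holds; waiver documentation present → met
6. airframe inspection 372 days ago vs limit 365 → not met
7. battery cycle review 55 days ago vs limit 60 → met
8. reportable incidents in the past year 1 ≤ 1 → met
Not met: 3 of 8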